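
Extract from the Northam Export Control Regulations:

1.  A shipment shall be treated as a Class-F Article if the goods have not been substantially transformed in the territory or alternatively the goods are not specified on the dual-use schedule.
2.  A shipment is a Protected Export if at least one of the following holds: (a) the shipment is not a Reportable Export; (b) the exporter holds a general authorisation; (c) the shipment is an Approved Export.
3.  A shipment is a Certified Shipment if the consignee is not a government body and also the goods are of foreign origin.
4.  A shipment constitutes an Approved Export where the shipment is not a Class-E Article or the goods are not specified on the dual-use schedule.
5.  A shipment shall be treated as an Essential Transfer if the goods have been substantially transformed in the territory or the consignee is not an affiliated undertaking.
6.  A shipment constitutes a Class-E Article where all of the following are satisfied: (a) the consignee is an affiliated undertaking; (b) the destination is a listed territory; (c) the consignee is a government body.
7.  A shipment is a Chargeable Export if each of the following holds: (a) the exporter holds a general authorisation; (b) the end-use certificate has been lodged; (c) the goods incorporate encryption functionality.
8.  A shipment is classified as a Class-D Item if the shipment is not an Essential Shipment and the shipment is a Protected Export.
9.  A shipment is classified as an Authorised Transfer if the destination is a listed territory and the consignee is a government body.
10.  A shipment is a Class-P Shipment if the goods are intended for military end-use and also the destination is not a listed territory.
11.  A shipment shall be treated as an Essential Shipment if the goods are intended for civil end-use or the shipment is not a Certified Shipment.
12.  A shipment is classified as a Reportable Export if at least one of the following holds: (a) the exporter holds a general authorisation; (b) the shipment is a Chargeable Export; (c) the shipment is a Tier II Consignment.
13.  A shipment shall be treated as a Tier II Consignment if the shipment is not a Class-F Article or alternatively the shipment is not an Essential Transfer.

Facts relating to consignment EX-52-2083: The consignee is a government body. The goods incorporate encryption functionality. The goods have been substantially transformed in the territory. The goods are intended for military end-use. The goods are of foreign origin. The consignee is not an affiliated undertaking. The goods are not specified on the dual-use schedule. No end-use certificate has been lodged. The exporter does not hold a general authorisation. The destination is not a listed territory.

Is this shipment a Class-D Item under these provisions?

paragraph 3 — Certified Shipment: [the consignee is not a government body? no] AND [the goods are of foreign origin? yes] → not satisfied.
paragraph 11 — Essential Shipment: [the goods are intended for civil end-use? no] OR [not a Certified Shipment (paragraph 3)? yes] → satisfied.
paragraph 7 — Chargeable Export: [the exporter holds a general authorisation? no] AND [the end-use certificate has been lodged? no] AND [the goods incorporate encryption functionality? yes] → not satisfied.
paragraph 1 — Class-F Article: [the goods have not been substantially transformed in the territory? no] OR [the goods are not specified on the dual-use schedule? yes] → satisfied.
paragraph 5 — Essential Transfer: [the goods have been substantially transformed in the territory? yes] OR [the consignee is not an affiliated undertaking? yes] → satisfied.
paragraph 13 — Tier II Consignment: [not a Class-F Article (paragraph 1)? no] OR [not an Essential Transfer (paragraph 5)? no] → not satisfied.
paragraph 12 — Reportable Export: [the exporter holds a general authorisation? no] OR [Chargeable Export (paragraph 7)? no] OR [Tier II Consignment (paragraph 13)? no] → not satisfied.
paragraph 6 — Class-E Article: [the consignee is an affiliated undertaking? no] AND [the destination is a listed territory? no] AND [the consignee is a government body? yes] → not satisfied.
paragraph 4 — Approved Export: [not a Class-E Article (paragraph 6)? yes] OR [the goods are not specified on the dual-use schedule? yes] → satisfied.
paragraph 2 — Protected Export: [not a Reportable Export (paragraph 12)? yes] OR [the exporter holds a general authorisation? no] OR [Approved Export (paragraph 4)? yes] → satisfied.
paragraph 8 — Class-D Item: [not an Essential Shipment (paragraph 11)? no] AND [Protected Export (paragraph 2)? yes] → not satisfied.

No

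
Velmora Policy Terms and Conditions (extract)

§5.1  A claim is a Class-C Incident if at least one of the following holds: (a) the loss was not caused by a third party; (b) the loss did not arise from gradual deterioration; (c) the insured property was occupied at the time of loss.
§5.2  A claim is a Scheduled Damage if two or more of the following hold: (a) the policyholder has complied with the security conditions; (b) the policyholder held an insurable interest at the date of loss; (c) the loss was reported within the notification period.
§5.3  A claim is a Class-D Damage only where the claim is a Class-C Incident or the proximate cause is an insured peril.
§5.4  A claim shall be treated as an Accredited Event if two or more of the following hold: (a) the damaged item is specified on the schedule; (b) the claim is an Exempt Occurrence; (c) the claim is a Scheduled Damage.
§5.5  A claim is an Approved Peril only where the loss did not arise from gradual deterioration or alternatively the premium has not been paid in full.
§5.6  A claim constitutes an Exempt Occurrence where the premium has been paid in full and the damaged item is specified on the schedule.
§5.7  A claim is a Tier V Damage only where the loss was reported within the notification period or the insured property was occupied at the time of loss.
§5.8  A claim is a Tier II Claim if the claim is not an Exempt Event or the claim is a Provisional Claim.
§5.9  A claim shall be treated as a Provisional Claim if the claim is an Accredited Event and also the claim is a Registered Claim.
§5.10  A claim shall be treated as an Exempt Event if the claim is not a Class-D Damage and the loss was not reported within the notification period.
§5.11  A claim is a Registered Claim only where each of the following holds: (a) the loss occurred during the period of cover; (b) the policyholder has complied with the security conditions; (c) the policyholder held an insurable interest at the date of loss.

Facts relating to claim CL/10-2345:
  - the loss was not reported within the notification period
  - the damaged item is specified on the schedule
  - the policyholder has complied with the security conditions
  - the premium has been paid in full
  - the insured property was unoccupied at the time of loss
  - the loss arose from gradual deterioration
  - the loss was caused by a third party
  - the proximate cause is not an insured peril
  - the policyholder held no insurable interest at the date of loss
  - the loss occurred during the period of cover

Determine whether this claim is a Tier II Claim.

No

§5.1 — Class-C Incident: [the loss was not caused by a third party? no] OR [the loss did not arise from gradual deterioration? no] OR [the insured property was occupied at the time of loss? no] → not satisfied.
§5.3 — Class-D Damage: [Class-C Incident (§5.1)? no] OR [the proximate cause is an insured peril? no] → not satisfied.
§5.10 — Exempt Event: [not a Class-D Damage (§5.3)? yes] AND [the loss was not reported within the notification period? yes] → satisfied.
§5.6 — Exempt Occurrence: [the premium has been paid in full? yes] AND [the damaged item is specified on the schedule? yes] → satisfied.
§5.2 — Scheduled Damage: the policyholder has complied with the security conditions? yes; the policyholder held an insurable interest at the date of loss? no; the loss was reported within the notification period? no — 1 of 3 hold (need ≥2) → not satisfied.
§5.4 — Accredited Event: the damaged item is specified on the schedule? yes; Exempt Occurrence (§5.6)? yes; Scheduled Damage (§5.2)? no — 2 of 3 hold (need ≥2) → satisfied.
§5.11 — Registered Claim: [the loss occurred during the period of cover? yes] AND [the policyholder has complied with the security conditions? yes] AND [the policyholder held an insurable interest at the date of loss? no] → not satisfied.
§5.9 — Provisional Claim: [Accredited Event (§5.4)? yes] AND [Registered Claim (§5.11)? no] → not satisfied.
§5.8 — Tier II Claim: [not an Exempt Event (§5.10)? no] OR [Provisional Claim (§5.9)? no] → not satisfied.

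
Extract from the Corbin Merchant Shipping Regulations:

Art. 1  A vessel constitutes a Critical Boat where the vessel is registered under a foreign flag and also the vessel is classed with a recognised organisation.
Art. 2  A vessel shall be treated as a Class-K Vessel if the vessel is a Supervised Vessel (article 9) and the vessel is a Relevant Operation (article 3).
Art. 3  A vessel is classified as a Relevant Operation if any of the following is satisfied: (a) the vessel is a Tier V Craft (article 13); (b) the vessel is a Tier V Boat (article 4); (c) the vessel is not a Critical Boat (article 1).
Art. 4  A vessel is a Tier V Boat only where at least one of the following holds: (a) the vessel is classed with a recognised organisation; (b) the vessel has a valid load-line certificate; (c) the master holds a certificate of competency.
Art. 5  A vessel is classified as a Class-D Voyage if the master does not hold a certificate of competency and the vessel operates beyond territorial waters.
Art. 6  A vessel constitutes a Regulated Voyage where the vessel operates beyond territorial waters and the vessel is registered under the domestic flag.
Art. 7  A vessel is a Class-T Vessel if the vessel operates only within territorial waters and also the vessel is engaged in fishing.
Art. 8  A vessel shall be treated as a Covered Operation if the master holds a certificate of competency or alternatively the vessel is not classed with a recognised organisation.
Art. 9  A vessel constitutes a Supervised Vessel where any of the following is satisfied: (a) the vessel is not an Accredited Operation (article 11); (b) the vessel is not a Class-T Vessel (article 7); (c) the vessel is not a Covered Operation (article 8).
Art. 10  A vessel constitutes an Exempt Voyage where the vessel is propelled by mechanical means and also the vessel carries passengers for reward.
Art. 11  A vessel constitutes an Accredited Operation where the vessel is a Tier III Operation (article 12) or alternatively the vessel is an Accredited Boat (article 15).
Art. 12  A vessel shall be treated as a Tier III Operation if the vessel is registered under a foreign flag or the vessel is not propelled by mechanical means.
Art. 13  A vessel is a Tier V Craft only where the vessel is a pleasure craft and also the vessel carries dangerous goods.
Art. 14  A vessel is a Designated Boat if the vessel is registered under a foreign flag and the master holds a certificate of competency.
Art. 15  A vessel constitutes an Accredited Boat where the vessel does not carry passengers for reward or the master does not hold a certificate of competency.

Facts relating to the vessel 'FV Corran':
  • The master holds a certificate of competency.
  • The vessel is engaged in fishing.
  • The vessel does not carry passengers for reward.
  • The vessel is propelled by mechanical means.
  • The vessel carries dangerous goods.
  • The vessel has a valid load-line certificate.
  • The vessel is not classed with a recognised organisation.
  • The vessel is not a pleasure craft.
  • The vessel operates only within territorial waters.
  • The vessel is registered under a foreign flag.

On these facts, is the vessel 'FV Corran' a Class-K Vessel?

article 12 — Tier III Operation: [the vessel is registered under a foreign flag? yes] OR [the vessel is not propelled by mechanical means? no] → satisfied.
article 15 — Accredited Boat: [the vessel does not carry passengers for reward? yes] OR [the master does not hold a certificate of competency? no] → satisfied.
article 11 — Accredited Operation: [Tier III Operation (article 12)? yes] OR [Accredited Boat (article 15)? yes] → satisfied.
article 7 — Class-T Vessel: [the vessel operates only within territorial waters? yes] AND [the vessel is engaged in fishing? yes] → satisfied.
article 8 — Covered Operation: [the master holds a certificate of competency? yes] OR [the vessel is not classed with a recognised organisation? yes] → satisfied.
article 9 — Supervised Vessel: [not an Accredited Operation (article 11)? no] OR [not a Class-T Vessel (article 7)? no] OR [not a Covered Operation (article 8)? no] → not satisfied.
article 13 — Tier V Craft: [the vessel is a pleasure craft? no] AND [the vessel carries dangerous goods? yes] → not satisfied.
article 4 — Tier V Boat: [the vessel is classed with a recognised organisation? no] OR [the vessel has a valid load-line certificate? yes] OR [the master holds a certificate of competency? yes] → satisfied.
article 1 — Critical Boat: [the vessel is registered under a foreign flag? yes] AND [the vessel is classed with a recognised organisation? no] → not satisfied.
article 3 — Relevant Operation: [Tier V Craft (article 13)? no] OR [Tier V Boat (article 4)? yes] OR [not a Critical Boat (article 1)? yes] → satisfied.
article 2 — Class-K Vessel: [Supervised Vessel (article 9)? no] AND [Relevant Operation (article 3)? yes] → not satisfied.

No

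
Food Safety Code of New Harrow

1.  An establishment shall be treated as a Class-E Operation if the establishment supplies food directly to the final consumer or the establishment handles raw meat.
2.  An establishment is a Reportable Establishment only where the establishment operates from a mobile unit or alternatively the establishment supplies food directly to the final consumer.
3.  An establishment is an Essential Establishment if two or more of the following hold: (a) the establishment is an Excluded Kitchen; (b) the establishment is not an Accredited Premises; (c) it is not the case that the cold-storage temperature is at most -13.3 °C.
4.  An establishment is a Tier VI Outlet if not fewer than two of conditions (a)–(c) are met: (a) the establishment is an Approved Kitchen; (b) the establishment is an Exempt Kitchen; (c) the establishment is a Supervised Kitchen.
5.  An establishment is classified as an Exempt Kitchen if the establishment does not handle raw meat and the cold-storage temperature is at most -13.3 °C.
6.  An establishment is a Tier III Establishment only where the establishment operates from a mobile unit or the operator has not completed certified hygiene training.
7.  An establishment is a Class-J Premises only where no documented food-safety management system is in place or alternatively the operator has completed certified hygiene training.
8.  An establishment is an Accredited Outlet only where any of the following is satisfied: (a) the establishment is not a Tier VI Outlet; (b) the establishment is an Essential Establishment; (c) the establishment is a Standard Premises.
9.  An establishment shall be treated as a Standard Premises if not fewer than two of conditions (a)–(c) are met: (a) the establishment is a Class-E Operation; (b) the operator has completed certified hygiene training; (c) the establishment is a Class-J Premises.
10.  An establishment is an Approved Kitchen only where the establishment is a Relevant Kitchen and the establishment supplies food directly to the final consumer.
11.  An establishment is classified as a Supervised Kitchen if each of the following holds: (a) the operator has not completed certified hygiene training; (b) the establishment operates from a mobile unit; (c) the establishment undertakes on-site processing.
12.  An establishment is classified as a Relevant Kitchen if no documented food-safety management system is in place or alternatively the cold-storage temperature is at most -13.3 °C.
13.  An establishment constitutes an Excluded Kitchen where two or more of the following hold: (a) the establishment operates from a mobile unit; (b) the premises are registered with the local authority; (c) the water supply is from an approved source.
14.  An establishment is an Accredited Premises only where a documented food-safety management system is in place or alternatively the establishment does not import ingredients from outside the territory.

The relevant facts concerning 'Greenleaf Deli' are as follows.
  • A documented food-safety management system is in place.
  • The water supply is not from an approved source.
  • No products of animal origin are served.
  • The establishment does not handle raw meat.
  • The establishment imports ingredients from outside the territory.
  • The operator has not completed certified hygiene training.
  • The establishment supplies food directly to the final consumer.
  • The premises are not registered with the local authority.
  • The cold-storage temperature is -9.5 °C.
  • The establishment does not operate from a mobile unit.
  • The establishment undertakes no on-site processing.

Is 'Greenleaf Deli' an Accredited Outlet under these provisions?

Under paragraph 12: no documented food-safety management system is in place? no; or cold-storage temperature: -9.5 °C ≤ -13.3 °C? no. So the establishment is not a Relevant Kitchen.
Under paragraph 10: Relevant Kitchen (paragraph 12)? no; and the establishment supplies food directly to the final consumer? yes. So the establishment is not an Approved Kitchen.
Under paragraph 5: the establishment does not handle raw meat? yes; and cold-storage temperature: -9.5 °C ≤ -13.3 °C? no. So the establishment is not an Exempt Kitchen.
Under paragraph 11: the operator has not completed certified hygiene training? yes; and the establishment operates from a mobile unit? no; and the establishment undertakes on-site processing? no. So the establishment is not a Supervised Kitchen.
Under paragraph 4: Approved Kitchen (paragraph 10)? no; Exempt Kitchen (paragraph 5)? no; Supervised Kitchen (paragraph 11)? no — 0 of 3 hold (need ≥2) → not satisfied.
Under paragraph 13: the establishment operates from a mobile unit? no; the premises are registered with the local authority? no; the water supply is from an approved source? no — 0 of 3 hold (need ≥2) → not satisfied.
Under paragraph 14: a documented food-safety management system is in place? yes; or the establishment does not import ingredients from outside the territory? no. So the establishment is an Accredited Premises.
Under paragraph 3: Excluded Kitchen (paragraph 13)? no; not an Accredited Premises (paragraph 14)? no; cold-storage temperature: -9.5 °C ≤ -13.3 °C? no, so negated condition yes — 1 of 3 hold (need ≥2) → not satisfied.
Under paragraph 1: the establishment supplies food directly to the final consumer? yes; or the establishment handles raw meat? no. So the establishment is a Class-E Operation.
Under paragraph 7: no documented food-safety management system is in place? no; or the operator has completed certified hygiene training? no. So the establishment is not a Class-J Premises.
Under paragraph 9: Class-E Operation (paragraph 1)? yes; the operator has completed certified hygiene training? no; Class-J Premises (paragraph 7)? no — 1 of 3 hold (need ≥2) → not satisfied.
Under paragraph 8: not a Tier VI Outlet (paragraph 4)? yes; or Essential Establishment (paragraph 3)? no; or Standard Premises (paragraph 9)? no. So the establishment is an Accredited Outlet.

Yes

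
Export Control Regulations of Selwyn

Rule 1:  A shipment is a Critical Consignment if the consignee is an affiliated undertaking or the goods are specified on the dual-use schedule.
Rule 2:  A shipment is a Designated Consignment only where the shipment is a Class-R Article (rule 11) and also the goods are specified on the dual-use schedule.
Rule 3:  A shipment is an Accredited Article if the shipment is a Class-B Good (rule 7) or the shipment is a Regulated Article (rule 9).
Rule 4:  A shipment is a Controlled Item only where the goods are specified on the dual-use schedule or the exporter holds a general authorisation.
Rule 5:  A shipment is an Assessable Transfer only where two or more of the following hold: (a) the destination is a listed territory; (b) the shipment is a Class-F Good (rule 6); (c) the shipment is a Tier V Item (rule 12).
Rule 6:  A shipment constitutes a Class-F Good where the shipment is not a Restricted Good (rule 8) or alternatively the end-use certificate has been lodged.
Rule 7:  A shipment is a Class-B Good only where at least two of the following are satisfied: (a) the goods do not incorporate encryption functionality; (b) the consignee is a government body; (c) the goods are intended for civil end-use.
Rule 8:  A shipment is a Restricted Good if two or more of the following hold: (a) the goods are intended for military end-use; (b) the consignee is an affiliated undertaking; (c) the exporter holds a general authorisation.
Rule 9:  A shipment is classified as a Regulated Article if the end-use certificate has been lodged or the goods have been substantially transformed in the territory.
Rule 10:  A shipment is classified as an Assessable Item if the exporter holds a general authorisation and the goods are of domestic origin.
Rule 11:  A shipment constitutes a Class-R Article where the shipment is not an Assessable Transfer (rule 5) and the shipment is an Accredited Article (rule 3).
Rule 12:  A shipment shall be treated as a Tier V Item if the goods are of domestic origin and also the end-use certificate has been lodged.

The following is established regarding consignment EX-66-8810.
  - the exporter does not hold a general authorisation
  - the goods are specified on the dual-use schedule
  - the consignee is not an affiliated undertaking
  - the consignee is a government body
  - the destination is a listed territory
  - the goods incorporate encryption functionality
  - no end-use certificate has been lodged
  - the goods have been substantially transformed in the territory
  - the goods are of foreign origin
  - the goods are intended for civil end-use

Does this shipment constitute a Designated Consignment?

Under rule 8: the goods are intended for military end-use? no; the consignee is an affiliated undertaking? no; the exporter holds a general authorisation? no — 0 of 3 hold (need ≥2) → not satisfied.
Under rule 6: not a Restricted Good (rule 8)? yes; or the end-use certificate has been lodged? no. So the shipment is a Class-F Good.
Under rule 12: the goods are of domestic origin? no; and the end-use certificate has been lodged? no. So the shipment is not a Tier V Item.
Under rule 5: the destination is a listed territory? yes; Class-F Good (rule 6)? yes; Tier V Item (rule 12)? no — 2 of 3 hold (need ≥2) → satisfied.
Under rule 7: the goods do not incorporate encryption functionality? no; the consignee is a government body? yes; the goods are intended for civil end-use? yes — 2 of 3 hold (need ≥2) → satisfied.
Under rule 9: the end-use certificate has been lodged? no; or the goods have been substantially transformed in the territory? yes. So the shipment is a Regulated Article.
Under rule 3: Class-B Good (rule 7)? yes; or Regulated Article (rule 9)? yes. So the shipment is an Accredited Article.
Under rule 11: not an Assessable Transfer (rule 5)? no; and Accredited Article (rule 3)? yes. So the shipment is not a Class-R Article.
Under rule 2: Class-R Article (rule 11)? no; and the goods are specified on the dual-use schedule? yes. So the shipment is not a Designated Consignment.

No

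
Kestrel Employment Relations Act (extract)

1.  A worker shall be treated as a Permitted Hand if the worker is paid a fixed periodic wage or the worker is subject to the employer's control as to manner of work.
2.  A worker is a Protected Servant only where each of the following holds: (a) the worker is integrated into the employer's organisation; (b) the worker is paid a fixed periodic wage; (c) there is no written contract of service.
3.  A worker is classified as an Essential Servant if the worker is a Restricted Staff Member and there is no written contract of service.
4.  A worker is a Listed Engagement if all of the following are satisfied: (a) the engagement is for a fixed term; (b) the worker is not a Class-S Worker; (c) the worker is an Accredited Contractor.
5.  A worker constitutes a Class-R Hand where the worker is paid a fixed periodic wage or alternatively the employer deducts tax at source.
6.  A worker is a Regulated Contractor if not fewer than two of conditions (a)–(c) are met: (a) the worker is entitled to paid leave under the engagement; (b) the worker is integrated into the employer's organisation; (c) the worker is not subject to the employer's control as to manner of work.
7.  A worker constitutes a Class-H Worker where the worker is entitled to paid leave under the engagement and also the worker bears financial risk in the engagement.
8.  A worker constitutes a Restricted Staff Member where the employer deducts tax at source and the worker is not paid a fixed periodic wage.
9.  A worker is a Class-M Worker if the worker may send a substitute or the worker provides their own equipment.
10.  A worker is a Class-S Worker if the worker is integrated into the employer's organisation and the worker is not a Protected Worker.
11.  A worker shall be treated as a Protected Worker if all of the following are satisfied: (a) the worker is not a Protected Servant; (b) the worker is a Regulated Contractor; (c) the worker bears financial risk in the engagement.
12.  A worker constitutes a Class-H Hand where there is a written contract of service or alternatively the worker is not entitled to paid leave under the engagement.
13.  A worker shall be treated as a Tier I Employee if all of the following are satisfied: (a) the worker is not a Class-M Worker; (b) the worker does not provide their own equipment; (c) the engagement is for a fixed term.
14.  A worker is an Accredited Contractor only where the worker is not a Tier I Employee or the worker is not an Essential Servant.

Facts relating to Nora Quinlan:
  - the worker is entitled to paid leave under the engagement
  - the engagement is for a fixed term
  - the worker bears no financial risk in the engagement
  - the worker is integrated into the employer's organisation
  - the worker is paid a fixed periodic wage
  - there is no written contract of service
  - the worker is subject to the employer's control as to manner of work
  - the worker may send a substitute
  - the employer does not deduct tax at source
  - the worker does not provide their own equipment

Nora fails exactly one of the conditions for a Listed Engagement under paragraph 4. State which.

Class-S Worker

Under paragraph 2: the worker is integrated into the employer's organisation? yes; and the worker is paid a fixed periodic wage? yes; and there is no written contract of service? yes. So the worker is a Protected Servant.
Under paragraph 6: the worker is entitled to paid leave under the engagement? yes; the worker is integrated into the employer's organisation? yes; the worker is not subject to the employer's control as to manner of work? no — 2 of 3 hold (need ≥2) → satisfied.
Under paragraph 11: not a Protected Servant (paragraph 2)? no; and Regulated Contractor (paragraph 6)? yes; and the worker bears financial risk in the engagement? no. So the worker is not a Protected Worker.
Under paragraph 10: the worker is integrated into the employer's organisation? yes; and not a Protected Worker (paragraph 11)? yes. So the worker is a Class-S Worker.
Under paragraph 9: the worker may send a substitute? yes; or the worker provides their own equipment? no. So the worker is a Class-M Worker.
Under paragraph 13: not a Class-M Worker (paragraph 9)? no; and the worker does not provide their own equipment? yes; and the engagement is for a fixed term? yes. So the worker is not a Tier I Employee.
Under paragraph 8: the employer deducts tax at source? no; and the worker is not paid a fixed periodic wage? no. So the worker is not a Restricted Staff Member.
Under paragraph 3: Restricted Staff Member (paragraph 8)? no; and there is no written contract of service? yes. So the worker is not an Essential Servant.
Under paragraph 14: not a Tier I Employee (paragraph 13)? yes; or not an Essential Servant (paragraph 3)? yes. So the worker is an Accredited Contractor.
Under paragraph 4: the engagement is for a fixed term? yes; and not a Class-S Worker (paragraph 10)? no; and Accredited Contractor (paragraph 14)? yes. So the worker is not a Listed Engagement.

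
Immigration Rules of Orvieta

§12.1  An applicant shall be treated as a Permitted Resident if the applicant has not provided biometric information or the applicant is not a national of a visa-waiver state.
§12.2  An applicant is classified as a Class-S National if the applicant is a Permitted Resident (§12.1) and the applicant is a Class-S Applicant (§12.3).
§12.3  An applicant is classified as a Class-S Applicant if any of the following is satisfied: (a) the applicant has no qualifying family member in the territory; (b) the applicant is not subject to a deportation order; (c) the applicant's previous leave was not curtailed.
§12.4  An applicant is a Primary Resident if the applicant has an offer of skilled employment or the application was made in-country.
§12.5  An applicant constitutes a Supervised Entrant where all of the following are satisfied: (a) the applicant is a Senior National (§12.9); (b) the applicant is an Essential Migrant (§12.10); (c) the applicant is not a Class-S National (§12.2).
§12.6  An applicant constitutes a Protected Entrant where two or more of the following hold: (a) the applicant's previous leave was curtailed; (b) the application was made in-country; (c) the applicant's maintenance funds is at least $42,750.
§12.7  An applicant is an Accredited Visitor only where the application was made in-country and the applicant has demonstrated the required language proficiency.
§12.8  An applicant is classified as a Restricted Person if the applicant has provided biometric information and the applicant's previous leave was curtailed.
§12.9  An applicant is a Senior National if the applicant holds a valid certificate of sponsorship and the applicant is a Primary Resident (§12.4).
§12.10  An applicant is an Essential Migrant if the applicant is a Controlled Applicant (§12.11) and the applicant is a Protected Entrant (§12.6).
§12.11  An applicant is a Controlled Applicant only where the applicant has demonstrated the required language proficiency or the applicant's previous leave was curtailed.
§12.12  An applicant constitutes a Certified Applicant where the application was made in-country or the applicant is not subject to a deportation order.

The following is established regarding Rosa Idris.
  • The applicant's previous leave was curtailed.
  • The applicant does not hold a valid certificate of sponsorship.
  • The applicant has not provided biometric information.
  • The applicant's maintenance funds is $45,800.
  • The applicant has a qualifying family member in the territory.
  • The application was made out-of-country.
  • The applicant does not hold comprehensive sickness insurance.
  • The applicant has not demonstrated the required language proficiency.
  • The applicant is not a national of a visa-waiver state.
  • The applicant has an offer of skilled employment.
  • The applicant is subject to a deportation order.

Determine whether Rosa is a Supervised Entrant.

§12.4 — Primary Resident: [the applicant has an offer of skilled employment? yes] OR [the application was made in-country? no] → satisfied.
§12.9 — Senior National: [the applicant holds a valid certificate of sponsorship? no] AND [Primary Resident (§12.4)? yes] → not satisfied.
§12.11 — Controlled Applicant: [the applicant has demonstrated the required language proficiency? no] OR [the applicant's previous leave was curtailed? yes] → satisfied.
§12.6 — Protected Entrant: the applicant's previous leave was curtailed? yes; the application was made in-country? no; applicant's maintenance funds: $45,800 ≥ $42,750? yes — 2 of 3 hold (need ≥2) → satisfied.
§12.10 — Essential Migrant: [Controlled Applicant (§12.11)? yes] AND [Protected Entrant (§12.6)? yes] → satisfied.
§12.1 — Permitted Resident: [the applicant has not provided biometric information? yes] OR [the applicant is not a national of a visa-waiver state? yes] → satisfied.
§12.3 — Class-S Applicant: [the applicant has no qualifying family member in the territory? no] OR [the applicant is not subject to a deportation order? no] OR [the applicant's previous leave was not curtailed? no] → not satisfied.
§12.2 — Class-S National: [Permitted Resident (§12.1)? yes] AND [Class-S Applicant (§12.3)? no] → not satisfied.
§12.5 — Supervised Entrant: [Senior National (§12.9)? no] AND [Essential Migrant (§12.10)? yes] AND [not a Class-S National (§12.2)? yes] → not satisfied.

No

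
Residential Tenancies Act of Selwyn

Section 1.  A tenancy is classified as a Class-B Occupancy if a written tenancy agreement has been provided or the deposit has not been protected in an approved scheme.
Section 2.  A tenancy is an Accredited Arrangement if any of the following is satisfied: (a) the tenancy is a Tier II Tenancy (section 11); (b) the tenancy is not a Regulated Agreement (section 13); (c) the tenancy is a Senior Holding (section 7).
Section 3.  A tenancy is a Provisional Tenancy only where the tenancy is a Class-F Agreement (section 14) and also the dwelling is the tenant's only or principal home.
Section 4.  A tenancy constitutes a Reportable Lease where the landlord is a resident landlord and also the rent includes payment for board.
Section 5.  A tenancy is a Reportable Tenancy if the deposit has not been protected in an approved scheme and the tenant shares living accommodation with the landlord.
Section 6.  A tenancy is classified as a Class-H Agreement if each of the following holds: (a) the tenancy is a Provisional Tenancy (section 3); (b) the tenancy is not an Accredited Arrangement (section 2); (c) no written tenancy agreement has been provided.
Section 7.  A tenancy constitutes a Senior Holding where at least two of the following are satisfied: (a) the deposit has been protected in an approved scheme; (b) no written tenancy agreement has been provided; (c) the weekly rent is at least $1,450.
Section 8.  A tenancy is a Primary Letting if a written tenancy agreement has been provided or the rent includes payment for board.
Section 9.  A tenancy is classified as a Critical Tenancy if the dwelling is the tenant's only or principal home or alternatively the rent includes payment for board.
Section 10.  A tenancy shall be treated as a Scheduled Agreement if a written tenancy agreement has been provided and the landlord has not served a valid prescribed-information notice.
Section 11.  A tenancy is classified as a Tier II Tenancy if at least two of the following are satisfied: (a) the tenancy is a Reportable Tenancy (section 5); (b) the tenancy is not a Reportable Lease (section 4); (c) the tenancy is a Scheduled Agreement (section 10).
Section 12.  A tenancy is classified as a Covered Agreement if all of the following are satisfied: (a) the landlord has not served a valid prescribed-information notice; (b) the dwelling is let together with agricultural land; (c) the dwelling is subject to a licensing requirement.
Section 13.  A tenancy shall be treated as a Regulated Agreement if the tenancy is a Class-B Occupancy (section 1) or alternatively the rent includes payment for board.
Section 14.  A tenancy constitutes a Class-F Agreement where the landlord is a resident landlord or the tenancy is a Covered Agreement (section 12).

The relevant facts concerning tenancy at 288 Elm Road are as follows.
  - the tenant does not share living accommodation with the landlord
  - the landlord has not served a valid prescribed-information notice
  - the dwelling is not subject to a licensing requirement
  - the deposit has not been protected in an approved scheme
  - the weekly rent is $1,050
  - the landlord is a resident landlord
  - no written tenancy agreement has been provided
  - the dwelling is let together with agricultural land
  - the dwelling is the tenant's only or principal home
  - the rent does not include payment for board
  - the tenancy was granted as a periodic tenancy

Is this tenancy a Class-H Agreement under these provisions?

Yes

section 12 — Covered Agreement: [the landlord has not served a valid prescribed-information notice? yes] AND [the dwelling is let together with agricultural land? yes] AND [the dwelling is subject to a licensing requirement? no] → not satisfied.
section 14 — Class-F Agreement: [the landlord is a resident landlord? yes] OR [Covered Agreement (section 12)? no] → satisfied.
section 3 — Provisional Tenancy: [Class-F Agreement (section 14)? yes] AND [the dwelling is the tenant's only or principal home? yes] → satisfied.
section 5 — Reportable Tenancy: [the deposit has not been protected in an approved scheme? yes] AND [the tenant shares living accommodation with the landlord? no] → not satisfied.
section 4 — Reportable Lease: [the landlord is a resident landlord? yes] AND [the rent includes payment for board? no] → not satisfied.
section 10 — Scheduled Agreement: [a written tenancy agreement has been provided? no] AND [the landlord has not served a valid prescribed-information notice? yes] → not satisfied.
section 11 — Tier II Tenancy: Reportable Tenancy (section 5)? no; not a Reportable Lease (section 4)? yes; Scheduled Agreement (section 10)? no — 1 of 3 hold (need ≥2) → not satisfied.
section 1 — Class-B Occupancy: [a written tenancy agreement has been provided? no] OR [the deposit has not been protected in an approved scheme? yes] → satisfied.
section 13 — Regulated Agreement: [Class-B Occupancy (section 1)? yes] OR [the rent includes payment for board? no] → satisfied.
section 7 — Senior Holding: the deposit has been protected in an approved scheme? no; no written tenancy agreement has been provided? yes; weekly rent: $1,050 ≥ $1,450? no — 1 of 3 hold (need ≥2) → not satisfied.
section 2 — Accredited Arrangement: [Tier II Tenancy (section 11)? no] OR [not a Regulated Agreement (section 13)? no] OR [Senior Holding (section 7)? no] → not satisfied.
section 6 — Class-H Agreement: [Provisional Tenancy (section 3)? yes] AND [not an Accredited Arrangement (section 2)? yes] AND [no written tenancy agreement has been provided? yes] → satisfied.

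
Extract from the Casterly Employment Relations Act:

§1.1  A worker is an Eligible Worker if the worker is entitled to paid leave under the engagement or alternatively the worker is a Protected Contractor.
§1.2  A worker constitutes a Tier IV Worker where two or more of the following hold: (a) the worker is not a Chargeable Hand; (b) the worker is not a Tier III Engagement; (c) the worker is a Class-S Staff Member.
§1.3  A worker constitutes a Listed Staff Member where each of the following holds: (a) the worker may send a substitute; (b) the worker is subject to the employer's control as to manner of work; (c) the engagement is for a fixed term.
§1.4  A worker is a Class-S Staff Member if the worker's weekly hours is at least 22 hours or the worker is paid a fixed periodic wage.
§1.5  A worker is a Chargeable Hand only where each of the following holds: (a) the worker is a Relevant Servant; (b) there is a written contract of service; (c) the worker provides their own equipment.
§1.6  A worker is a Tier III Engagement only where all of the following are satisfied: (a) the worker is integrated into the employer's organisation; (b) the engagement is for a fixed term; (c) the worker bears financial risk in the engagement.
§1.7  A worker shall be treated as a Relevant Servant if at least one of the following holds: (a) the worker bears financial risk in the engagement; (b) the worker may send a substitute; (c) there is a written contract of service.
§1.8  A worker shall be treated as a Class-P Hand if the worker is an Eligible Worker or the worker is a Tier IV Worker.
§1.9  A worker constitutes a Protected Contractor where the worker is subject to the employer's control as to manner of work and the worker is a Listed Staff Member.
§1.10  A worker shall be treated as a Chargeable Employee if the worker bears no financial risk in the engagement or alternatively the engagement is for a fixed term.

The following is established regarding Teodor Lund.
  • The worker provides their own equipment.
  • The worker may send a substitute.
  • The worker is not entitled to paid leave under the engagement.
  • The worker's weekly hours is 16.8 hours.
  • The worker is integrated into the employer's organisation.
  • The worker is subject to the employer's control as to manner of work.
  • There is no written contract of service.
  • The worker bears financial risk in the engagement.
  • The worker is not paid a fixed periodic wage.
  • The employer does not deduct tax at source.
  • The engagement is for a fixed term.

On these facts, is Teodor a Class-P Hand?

Yes

§1.3 — Listed Staff Member: [the worker may send a substitute? yes] AND [the worker is subject to the employer's control as to manner of work? yes] AND [the engagement is for a fixed term? yes] → satisfied.
§1.9 — Protected Contractor: [the worker is subject to the employer's control as to manner of work? yes] AND [Listed Staff Member (§1.3)? yes] → satisfied.
§1.1 — Eligible Worker: [the worker is entitled to paid leave under the engagement? no] OR [Protected Contractor (§1.9)? yes] → satisfied.
§1.7 — Relevant Servant: [the worker bears financial risk in the engagement? yes] OR [the worker may send a substitute? yes] OR [there is a written contract of service? no] → satisfied.
§1.5 — Chargeable Hand: [Relevant Servant (§1.7)? yes] AND [there is a written contract of service? no] AND [the worker provides their own equipment? yes] → not satisfied.
§1.6 — Tier III Engagement: [the worker is integrated into the employer's organisation? yes] AND [the engagement is for a fixed term? yes] AND [the worker bears financial risk in the engagement? yes] → satisfied.
§1.4 — Class-S Staff Member: [worker's weekly hours: 16.8 hours ≥ 22 hours? no] OR [the worker is paid a fixed periodic wage? no] → not satisfied.
§1.2 — Tier IV Worker: not a Chargeable Hand (§1.5)? yes; not a Tier III Engagement (§1.6)? no; Class-S Staff Member (§1.4)? no — 1 of 3 hold (need ≥2) → not satisfied.
§1.8 — Class-P Hand: [Eligible Worker (§1.1)? yes] OR [Tier IV Worker (§1.2)? no] → satisfied.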